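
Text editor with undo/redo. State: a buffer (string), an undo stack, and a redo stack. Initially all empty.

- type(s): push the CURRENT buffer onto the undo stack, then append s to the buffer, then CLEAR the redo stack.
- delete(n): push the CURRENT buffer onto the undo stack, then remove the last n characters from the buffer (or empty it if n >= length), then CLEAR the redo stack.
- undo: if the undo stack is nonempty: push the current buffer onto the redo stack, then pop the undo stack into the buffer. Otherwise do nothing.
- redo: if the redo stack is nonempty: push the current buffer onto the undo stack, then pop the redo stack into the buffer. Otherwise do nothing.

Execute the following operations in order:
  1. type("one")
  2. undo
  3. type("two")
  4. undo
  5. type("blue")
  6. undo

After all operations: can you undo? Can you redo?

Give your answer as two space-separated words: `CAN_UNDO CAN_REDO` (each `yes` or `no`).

Answer: no yes

Derivation:
After op 1 (type): buf='one' undo_depth=1 redo_depth=0
After op 2 (undo): buf='(empty)' undo_depth=0 redo_depth=1
After op 3 (type): buf='two' undo_depth=1 redo_depth=0
After op 4 (undo): buf='(empty)' undo_depth=0 redo_depth=1
After op 5 (type): buf='blue' undo_depth=1 redo_depth=0
After op 6 (undo): buf='(empty)' undo_depth=0 redo_depth=1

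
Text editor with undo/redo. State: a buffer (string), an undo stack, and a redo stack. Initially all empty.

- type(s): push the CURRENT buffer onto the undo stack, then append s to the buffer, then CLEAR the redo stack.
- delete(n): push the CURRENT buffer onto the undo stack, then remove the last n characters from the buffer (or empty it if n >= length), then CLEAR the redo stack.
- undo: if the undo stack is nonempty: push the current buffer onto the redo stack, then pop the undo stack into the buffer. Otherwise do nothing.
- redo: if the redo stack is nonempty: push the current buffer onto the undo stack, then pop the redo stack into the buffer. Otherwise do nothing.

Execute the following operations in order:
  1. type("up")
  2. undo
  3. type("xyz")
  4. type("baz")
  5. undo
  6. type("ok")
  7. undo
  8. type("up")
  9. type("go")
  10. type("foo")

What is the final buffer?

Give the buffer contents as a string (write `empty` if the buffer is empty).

After op 1 (type): buf='up' undo_depth=1 redo_depth=0
After op 2 (undo): buf='(empty)' undo_depth=0 redo_depth=1
After op 3 (type): buf='xyz' undo_depth=1 redo_depth=0
After op 4 (type): buf='xyzbaz' undo_depth=2 redo_depth=0
After op 5 (undo): buf='xyz' undo_depth=1 redo_depth=1
After op 6 (type): buf='xyzok' undo_depth=2 redo_depth=0
After op 7 (undo): buf='xyz' undo_depth=1 redo_depth=1
After op 8 (type): buf='xyzup' undo_depth=2 redo_depth=0
After op 9 (type): buf='xyzupgo' undo_depth=3 redo_depth=0
After op 10 (type): buf='xyzupgofoo' undo_depth=4 redo_depth=0

Answer: xyzupgofoo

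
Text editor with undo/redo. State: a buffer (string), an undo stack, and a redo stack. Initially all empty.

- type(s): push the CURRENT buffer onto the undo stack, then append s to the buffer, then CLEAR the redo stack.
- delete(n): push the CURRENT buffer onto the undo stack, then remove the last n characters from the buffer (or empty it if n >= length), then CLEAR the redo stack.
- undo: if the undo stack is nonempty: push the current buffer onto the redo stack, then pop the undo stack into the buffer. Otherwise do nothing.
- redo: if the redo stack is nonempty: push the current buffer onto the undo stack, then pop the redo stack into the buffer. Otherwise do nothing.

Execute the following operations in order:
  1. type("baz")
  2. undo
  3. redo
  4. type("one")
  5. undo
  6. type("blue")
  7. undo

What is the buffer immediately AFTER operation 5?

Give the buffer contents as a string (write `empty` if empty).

After op 1 (type): buf='baz' undo_depth=1 redo_depth=0
After op 2 (undo): buf='(empty)' undo_depth=0 redo_depth=1
After op 3 (redo): buf='baz' undo_depth=1 redo_depth=0
After op 4 (type): buf='bazone' undo_depth=2 redo_depth=0
After op 5 (undo): buf='baz' undo_depth=1 redo_depth=1

Answer: baz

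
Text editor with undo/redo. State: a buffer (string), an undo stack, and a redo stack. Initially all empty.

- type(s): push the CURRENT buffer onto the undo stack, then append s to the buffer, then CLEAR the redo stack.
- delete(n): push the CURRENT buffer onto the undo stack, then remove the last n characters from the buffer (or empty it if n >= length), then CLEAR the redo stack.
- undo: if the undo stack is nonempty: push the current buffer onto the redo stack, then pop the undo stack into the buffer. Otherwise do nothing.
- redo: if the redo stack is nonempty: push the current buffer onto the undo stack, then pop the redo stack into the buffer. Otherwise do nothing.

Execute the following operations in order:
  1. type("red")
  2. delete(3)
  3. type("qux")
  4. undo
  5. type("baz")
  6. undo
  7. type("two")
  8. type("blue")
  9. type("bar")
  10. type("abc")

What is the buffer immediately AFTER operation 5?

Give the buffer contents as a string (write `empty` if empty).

Answer: baz

Derivation:
After op 1 (type): buf='red' undo_depth=1 redo_depth=0
After op 2 (delete): buf='(empty)' undo_depth=2 redo_depth=0
After op 3 (type): buf='qux' undo_depth=3 redo_depth=0
After op 4 (undo): buf='(empty)' undo_depth=2 redo_depth=1
After op 5 (type): buf='baz' undo_depth=3 redo_depth=0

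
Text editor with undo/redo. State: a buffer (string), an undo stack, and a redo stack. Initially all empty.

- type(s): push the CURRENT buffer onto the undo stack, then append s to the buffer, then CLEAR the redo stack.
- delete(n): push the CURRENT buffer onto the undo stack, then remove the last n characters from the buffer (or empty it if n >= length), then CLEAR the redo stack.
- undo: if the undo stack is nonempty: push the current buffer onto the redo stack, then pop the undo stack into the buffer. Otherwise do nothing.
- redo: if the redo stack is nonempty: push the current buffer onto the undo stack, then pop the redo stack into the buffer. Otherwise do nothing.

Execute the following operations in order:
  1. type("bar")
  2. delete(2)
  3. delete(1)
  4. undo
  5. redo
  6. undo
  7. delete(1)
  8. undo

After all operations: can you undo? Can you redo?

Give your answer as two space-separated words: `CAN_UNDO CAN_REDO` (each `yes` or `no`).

Answer: yes yes

Derivation:
After op 1 (type): buf='bar' undo_depth=1 redo_depth=0
After op 2 (delete): buf='b' undo_depth=2 redo_depth=0
After op 3 (delete): buf='(empty)' undo_depth=3 redo_depth=0
After op 4 (undo): buf='b' undo_depth=2 redo_depth=1
After op 5 (redo): buf='(empty)' undo_depth=3 redo_depth=0
After op 6 (undo): buf='b' undo_depth=2 redo_depth=1
After op 7 (delete): buf='(empty)' undo_depth=3 redo_depth=0
After op 8 (undo): buf='b' undo_depth=2 redo_depth=1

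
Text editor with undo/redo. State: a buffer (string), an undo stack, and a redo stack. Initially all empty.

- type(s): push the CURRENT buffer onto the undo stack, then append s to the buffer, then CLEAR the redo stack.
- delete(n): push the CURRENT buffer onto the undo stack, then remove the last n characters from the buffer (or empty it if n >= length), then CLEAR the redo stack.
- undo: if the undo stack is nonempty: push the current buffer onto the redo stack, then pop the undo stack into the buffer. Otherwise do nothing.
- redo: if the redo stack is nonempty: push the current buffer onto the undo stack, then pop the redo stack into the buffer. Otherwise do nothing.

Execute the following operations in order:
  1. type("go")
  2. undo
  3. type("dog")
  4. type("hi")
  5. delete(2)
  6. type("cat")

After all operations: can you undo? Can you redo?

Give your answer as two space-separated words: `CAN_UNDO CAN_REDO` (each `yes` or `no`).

Answer: yes no

Derivation:
After op 1 (type): buf='go' undo_depth=1 redo_depth=0
After op 2 (undo): buf='(empty)' undo_depth=0 redo_depth=1
After op 3 (type): buf='dog' undo_depth=1 redo_depth=0
After op 4 (type): buf='doghi' undo_depth=2 redo_depth=0
After op 5 (delete): buf='dog' undo_depth=3 redo_depth=0
After op 6 (type): buf='dogcat' undo_depth=4 redo_depth=0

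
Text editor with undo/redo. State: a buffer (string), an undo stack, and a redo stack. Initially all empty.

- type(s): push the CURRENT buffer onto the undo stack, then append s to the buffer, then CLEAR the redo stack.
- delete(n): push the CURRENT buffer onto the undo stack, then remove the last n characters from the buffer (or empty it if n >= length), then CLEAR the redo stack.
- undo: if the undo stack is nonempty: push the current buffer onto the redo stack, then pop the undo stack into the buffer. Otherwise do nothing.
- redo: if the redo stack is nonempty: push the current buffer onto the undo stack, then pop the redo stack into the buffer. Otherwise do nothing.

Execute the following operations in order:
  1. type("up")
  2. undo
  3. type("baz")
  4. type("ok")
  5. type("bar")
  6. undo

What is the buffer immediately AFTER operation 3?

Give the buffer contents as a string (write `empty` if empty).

Answer: baz

Derivation:
After op 1 (type): buf='up' undo_depth=1 redo_depth=0
After op 2 (undo): buf='(empty)' undo_depth=0 redo_depth=1
After op 3 (type): buf='baz' undo_depth=1 redo_depth=0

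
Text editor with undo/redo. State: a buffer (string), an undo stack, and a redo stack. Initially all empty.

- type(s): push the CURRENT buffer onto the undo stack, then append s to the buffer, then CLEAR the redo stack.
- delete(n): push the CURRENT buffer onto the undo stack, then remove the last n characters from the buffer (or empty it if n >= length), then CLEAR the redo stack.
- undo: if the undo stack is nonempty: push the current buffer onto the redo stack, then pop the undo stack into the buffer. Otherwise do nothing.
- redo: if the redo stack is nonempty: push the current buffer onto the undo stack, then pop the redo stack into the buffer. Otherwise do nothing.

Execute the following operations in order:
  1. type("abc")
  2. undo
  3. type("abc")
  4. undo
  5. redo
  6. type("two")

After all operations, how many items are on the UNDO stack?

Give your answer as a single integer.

After op 1 (type): buf='abc' undo_depth=1 redo_depth=0
After op 2 (undo): buf='(empty)' undo_depth=0 redo_depth=1
After op 3 (type): buf='abc' undo_depth=1 redo_depth=0
After op 4 (undo): buf='(empty)' undo_depth=0 redo_depth=1
After op 5 (redo): buf='abc' undo_depth=1 redo_depth=0
After op 6 (type): buf='abctwo' undo_depth=2 redo_depth=0

Answer: 2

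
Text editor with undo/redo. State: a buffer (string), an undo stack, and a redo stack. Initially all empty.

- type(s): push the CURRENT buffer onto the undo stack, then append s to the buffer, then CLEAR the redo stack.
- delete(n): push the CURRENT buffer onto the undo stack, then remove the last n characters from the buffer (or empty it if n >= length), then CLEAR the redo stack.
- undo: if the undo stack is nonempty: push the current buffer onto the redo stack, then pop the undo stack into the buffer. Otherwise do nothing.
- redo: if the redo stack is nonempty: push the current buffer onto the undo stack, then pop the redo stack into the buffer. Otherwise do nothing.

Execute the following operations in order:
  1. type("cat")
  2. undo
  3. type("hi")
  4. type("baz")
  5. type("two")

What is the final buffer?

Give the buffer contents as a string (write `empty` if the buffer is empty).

Answer: hibaztwo

Derivation:
After op 1 (type): buf='cat' undo_depth=1 redo_depth=0
After op 2 (undo): buf='(empty)' undo_depth=0 redo_depth=1
After op 3 (type): buf='hi' undo_depth=1 redo_depth=0
After op 4 (type): buf='hibaz' undo_depth=2 redo_depth=0
After op 5 (type): buf='hibaztwo' undo_depth=3 redo_depth=0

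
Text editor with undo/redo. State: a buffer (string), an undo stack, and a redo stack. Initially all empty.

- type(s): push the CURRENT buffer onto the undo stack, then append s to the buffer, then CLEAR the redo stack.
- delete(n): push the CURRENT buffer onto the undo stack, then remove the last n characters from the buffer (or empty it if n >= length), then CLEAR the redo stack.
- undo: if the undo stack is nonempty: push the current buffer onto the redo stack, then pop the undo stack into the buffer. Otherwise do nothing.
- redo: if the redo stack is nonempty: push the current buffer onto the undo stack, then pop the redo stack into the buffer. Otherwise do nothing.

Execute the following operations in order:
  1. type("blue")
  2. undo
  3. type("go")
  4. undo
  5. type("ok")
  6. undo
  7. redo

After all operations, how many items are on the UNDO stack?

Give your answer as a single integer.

Answer: 1

Derivation:
After op 1 (type): buf='blue' undo_depth=1 redo_depth=0
After op 2 (undo): buf='(empty)' undo_depth=0 redo_depth=1
After op 3 (type): buf='go' undo_depth=1 redo_depth=0
After op 4 (undo): buf='(empty)' undo_depth=0 redo_depth=1
After op 5 (type): buf='ok' undo_depth=1 redo_depth=0
After op 6 (undo): buf='(empty)' undo_depth=0 redo_depth=1
After op 7 (redo): buf='ok' undo_depth=1 redo_depth=0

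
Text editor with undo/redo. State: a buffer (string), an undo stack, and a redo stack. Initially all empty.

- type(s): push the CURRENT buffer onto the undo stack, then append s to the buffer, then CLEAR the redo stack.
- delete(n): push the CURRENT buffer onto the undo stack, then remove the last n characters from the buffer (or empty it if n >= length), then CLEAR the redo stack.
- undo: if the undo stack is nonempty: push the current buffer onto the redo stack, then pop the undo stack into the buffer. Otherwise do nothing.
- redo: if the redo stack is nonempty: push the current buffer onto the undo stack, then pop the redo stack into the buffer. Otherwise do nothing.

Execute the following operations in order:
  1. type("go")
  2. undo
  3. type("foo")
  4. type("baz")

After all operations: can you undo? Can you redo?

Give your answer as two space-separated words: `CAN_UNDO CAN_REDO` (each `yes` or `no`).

Answer: yes no

Derivation:
After op 1 (type): buf='go' undo_depth=1 redo_depth=0
After op 2 (undo): buf='(empty)' undo_depth=0 redo_depth=1
After op 3 (type): buf='foo' undo_depth=1 redo_depth=0
After op 4 (type): buf='foobaz' undo_depth=2 redo_depth=0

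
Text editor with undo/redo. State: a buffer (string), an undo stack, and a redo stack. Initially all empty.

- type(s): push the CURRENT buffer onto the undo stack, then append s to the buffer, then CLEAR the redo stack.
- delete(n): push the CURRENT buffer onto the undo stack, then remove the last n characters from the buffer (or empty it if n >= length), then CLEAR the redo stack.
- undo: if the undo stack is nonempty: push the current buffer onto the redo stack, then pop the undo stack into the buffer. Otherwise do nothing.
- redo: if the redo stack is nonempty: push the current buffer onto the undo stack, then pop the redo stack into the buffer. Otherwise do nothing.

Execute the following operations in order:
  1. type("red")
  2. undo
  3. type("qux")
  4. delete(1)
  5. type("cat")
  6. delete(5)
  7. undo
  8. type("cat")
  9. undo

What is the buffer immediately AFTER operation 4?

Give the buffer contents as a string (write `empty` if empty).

Answer: qu

Derivation:
After op 1 (type): buf='red' undo_depth=1 redo_depth=0
After op 2 (undo): buf='(empty)' undo_depth=0 redo_depth=1
After op 3 (type): buf='qux' undo_depth=1 redo_depth=0
After op 4 (delete): buf='qu' undo_depth=2 redo_depth=0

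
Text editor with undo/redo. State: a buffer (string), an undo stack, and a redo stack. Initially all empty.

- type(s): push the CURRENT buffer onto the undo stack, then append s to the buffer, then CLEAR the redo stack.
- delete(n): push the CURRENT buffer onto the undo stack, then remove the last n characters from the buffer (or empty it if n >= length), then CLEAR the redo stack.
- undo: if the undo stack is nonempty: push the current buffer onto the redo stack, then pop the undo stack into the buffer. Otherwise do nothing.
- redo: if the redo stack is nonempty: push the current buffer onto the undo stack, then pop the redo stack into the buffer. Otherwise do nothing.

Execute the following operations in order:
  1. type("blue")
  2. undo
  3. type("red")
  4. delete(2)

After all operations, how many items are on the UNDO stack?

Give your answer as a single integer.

Answer: 2

Derivation:
After op 1 (type): buf='blue' undo_depth=1 redo_depth=0
After op 2 (undo): buf='(empty)' undo_depth=0 redo_depth=1
After op 3 (type): buf='red' undo_depth=1 redo_depth=0
After op 4 (delete): buf='r' undo_depth=2 redo_depth=0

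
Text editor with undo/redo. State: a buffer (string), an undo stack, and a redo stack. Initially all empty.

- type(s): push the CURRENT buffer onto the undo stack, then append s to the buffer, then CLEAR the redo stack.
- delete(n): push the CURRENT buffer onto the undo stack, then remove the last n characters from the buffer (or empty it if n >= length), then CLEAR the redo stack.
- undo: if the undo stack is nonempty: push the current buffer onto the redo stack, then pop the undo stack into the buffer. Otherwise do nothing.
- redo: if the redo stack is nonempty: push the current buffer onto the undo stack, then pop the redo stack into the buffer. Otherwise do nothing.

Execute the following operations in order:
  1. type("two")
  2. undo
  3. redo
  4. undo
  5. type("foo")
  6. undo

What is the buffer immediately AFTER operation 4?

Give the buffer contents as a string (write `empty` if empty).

After op 1 (type): buf='two' undo_depth=1 redo_depth=0
After op 2 (undo): buf='(empty)' undo_depth=0 redo_depth=1
After op 3 (redo): buf='two' undo_depth=1 redo_depth=0
After op 4 (undo): buf='(empty)' undo_depth=0 redo_depth=1

Answer: empty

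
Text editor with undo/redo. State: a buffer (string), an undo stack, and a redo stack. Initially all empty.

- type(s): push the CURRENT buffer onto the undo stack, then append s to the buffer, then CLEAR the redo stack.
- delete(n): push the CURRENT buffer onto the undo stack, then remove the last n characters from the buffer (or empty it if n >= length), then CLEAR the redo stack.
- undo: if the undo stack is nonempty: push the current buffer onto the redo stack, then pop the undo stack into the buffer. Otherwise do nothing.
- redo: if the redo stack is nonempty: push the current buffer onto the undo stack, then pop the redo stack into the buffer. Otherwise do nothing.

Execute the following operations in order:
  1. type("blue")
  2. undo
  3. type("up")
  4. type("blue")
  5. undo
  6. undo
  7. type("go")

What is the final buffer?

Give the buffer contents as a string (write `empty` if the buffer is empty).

Answer: go

Derivation:
After op 1 (type): buf='blue' undo_depth=1 redo_depth=0
After op 2 (undo): buf='(empty)' undo_depth=0 redo_depth=1
After op 3 (type): buf='up' undo_depth=1 redo_depth=0
After op 4 (type): buf='upblue' undo_depth=2 redo_depth=0
After op 5 (undo): buf='up' undo_depth=1 redo_depth=1
After op 6 (undo): buf='(empty)' undo_depth=0 redo_depth=2
After op 7 (type): buf='go' undo_depth=1 redo_depth=0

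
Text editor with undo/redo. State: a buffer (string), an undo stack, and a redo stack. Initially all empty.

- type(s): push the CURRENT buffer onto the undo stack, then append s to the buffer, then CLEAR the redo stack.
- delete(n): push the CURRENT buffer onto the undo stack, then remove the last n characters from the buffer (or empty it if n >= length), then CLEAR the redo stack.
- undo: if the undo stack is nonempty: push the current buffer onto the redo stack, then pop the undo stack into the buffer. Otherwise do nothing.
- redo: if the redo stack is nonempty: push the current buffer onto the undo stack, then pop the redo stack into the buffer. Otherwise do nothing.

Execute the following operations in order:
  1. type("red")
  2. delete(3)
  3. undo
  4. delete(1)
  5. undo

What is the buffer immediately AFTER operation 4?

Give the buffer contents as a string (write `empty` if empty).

After op 1 (type): buf='red' undo_depth=1 redo_depth=0
After op 2 (delete): buf='(empty)' undo_depth=2 redo_depth=0
After op 3 (undo): buf='red' undo_depth=1 redo_depth=1
After op 4 (delete): buf='re' undo_depth=2 redo_depth=0

Answer: re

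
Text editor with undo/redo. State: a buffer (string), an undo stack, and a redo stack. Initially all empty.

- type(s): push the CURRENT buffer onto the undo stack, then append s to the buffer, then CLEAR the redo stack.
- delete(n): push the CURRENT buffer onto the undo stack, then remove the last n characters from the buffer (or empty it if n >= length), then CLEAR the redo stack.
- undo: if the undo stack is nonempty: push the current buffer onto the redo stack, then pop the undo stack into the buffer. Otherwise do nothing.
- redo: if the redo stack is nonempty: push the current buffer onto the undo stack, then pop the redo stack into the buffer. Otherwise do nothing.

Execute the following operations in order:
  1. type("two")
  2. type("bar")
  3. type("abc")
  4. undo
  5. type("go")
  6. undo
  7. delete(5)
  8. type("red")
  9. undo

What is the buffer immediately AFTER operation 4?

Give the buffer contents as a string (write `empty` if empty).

Answer: twobar

Derivation:
After op 1 (type): buf='two' undo_depth=1 redo_depth=0
After op 2 (type): buf='twobar' undo_depth=2 redo_depth=0
After op 3 (type): buf='twobarabc' undo_depth=3 redo_depth=0
After op 4 (undo): buf='twobar' undo_depth=2 redo_depth=1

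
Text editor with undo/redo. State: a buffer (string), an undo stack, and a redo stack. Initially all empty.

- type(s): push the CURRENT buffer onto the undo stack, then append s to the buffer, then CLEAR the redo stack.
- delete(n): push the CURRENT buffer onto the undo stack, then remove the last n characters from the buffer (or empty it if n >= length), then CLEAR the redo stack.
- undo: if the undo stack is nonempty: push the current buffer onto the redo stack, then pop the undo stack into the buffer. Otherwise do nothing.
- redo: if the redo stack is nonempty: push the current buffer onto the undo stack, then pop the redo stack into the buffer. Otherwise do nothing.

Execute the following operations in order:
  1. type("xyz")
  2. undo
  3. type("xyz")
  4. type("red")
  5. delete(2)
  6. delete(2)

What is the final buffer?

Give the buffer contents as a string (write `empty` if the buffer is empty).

Answer: xy

Derivation:
After op 1 (type): buf='xyz' undo_depth=1 redo_depth=0
After op 2 (undo): buf='(empty)' undo_depth=0 redo_depth=1
After op 3 (type): buf='xyz' undo_depth=1 redo_depth=0
After op 4 (type): buf='xyzred' undo_depth=2 redo_depth=0
After op 5 (delete): buf='xyzr' undo_depth=3 redo_depth=0
After op 6 (delete): buf='xy' undo_depth=4 redo_depth=0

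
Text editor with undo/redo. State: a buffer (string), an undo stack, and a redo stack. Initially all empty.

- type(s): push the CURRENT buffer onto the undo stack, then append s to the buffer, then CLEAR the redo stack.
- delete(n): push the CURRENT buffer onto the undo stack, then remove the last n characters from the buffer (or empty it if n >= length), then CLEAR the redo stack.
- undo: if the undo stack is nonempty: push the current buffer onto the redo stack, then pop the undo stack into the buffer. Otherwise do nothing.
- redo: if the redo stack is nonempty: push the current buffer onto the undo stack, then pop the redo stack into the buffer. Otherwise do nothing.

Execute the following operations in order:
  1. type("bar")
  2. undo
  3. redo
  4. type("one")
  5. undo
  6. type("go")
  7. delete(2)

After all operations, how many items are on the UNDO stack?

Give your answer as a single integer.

After op 1 (type): buf='bar' undo_depth=1 redo_depth=0
After op 2 (undo): buf='(empty)' undo_depth=0 redo_depth=1
After op 3 (redo): buf='bar' undo_depth=1 redo_depth=0
After op 4 (type): buf='barone' undo_depth=2 redo_depth=0
After op 5 (undo): buf='bar' undo_depth=1 redo_depth=1
After op 6 (type): buf='bargo' undo_depth=2 redo_depth=0
After op 7 (delete): buf='bar' undo_depth=3 redo_depth=0

Answer: 3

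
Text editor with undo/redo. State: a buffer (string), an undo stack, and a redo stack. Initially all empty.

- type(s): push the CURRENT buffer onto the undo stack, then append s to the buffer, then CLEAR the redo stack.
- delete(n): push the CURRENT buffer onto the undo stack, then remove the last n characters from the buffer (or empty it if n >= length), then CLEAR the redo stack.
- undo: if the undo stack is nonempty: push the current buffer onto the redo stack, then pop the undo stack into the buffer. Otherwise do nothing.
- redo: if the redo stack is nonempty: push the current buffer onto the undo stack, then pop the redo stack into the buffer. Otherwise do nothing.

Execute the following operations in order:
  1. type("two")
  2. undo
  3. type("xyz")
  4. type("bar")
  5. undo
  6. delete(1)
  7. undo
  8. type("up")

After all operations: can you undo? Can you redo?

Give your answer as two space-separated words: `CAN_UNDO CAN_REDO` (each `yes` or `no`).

After op 1 (type): buf='two' undo_depth=1 redo_depth=0
After op 2 (undo): buf='(empty)' undo_depth=0 redo_depth=1
After op 3 (type): buf='xyz' undo_depth=1 redo_depth=0
After op 4 (type): buf='xyzbar' undo_depth=2 redo_depth=0
After op 5 (undo): buf='xyz' undo_depth=1 redo_depth=1
After op 6 (delete): buf='xy' undo_depth=2 redo_depth=0
After op 7 (undo): buf='xyz' undo_depth=1 redo_depth=1
After op 8 (type): buf='xyzup' undo_depth=2 redo_depth=0

Answer: yes no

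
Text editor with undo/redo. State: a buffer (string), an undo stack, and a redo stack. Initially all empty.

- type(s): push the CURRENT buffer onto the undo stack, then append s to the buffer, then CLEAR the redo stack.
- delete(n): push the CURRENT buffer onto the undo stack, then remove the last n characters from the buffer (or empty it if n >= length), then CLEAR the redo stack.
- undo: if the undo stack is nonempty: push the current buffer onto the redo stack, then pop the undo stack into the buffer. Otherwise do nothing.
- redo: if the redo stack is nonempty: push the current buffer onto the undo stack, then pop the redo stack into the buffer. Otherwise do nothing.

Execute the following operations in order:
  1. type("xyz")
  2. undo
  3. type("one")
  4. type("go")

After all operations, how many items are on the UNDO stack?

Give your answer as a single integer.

After op 1 (type): buf='xyz' undo_depth=1 redo_depth=0
After op 2 (undo): buf='(empty)' undo_depth=0 redo_depth=1
After op 3 (type): buf='one' undo_depth=1 redo_depth=0
After op 4 (type): buf='onego' undo_depth=2 redo_depth=0

Answer: 2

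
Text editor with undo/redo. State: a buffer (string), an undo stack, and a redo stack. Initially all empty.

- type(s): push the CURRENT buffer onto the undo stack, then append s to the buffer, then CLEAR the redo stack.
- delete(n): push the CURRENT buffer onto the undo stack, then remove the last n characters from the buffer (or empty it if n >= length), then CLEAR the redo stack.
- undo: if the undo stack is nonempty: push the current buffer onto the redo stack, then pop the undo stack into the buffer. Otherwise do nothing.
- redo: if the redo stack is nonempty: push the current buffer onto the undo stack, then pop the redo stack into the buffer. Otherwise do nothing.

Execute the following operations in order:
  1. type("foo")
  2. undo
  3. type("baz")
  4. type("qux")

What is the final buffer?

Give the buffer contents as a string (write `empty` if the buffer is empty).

Answer: bazqux

Derivation:
After op 1 (type): buf='foo' undo_depth=1 redo_depth=0
After op 2 (undo): buf='(empty)' undo_depth=0 redo_depth=1
After op 3 (type): buf='baz' undo_depth=1 redo_depth=0
After op 4 (type): buf='bazqux' undo_depth=2 redo_depth=0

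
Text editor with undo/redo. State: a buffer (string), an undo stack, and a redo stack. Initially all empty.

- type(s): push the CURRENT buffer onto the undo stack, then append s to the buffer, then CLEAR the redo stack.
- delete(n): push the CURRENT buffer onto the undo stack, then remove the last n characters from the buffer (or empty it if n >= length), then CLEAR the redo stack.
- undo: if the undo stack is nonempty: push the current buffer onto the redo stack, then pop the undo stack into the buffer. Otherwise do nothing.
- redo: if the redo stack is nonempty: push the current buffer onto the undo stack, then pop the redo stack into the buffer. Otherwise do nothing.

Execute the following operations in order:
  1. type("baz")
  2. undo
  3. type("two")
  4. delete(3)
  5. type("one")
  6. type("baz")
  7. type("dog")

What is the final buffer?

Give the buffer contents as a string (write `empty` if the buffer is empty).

Answer: onebazdog

Derivation:
After op 1 (type): buf='baz' undo_depth=1 redo_depth=0
After op 2 (undo): buf='(empty)' undo_depth=0 redo_depth=1
After op 3 (type): buf='two' undo_depth=1 redo_depth=0
After op 4 (delete): buf='(empty)' undo_depth=2 redo_depth=0
After op 5 (type): buf='one' undo_depth=3 redo_depth=0
After op 6 (type): buf='onebaz' undo_depth=4 redo_depth=0
After op 7 (type): buf='onebazdog' undo_depth=5 redo_depth=0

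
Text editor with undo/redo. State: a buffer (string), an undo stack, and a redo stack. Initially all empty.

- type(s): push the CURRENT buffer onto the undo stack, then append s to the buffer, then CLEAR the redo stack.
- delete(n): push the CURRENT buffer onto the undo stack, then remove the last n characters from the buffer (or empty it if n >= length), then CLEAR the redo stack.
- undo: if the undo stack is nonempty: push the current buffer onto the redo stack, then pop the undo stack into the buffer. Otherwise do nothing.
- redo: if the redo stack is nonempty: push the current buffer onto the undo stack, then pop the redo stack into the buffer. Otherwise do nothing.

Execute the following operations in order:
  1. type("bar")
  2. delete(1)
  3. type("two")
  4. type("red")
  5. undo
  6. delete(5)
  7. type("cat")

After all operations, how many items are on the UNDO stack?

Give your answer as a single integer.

After op 1 (type): buf='bar' undo_depth=1 redo_depth=0
After op 2 (delete): buf='ba' undo_depth=2 redo_depth=0
After op 3 (type): buf='batwo' undo_depth=3 redo_depth=0
After op 4 (type): buf='batwored' undo_depth=4 redo_depth=0
After op 5 (undo): buf='batwo' undo_depth=3 redo_depth=1
After op 6 (delete): buf='(empty)' undo_depth=4 redo_depth=0
After op 7 (type): buf='cat' undo_depth=5 redo_depth=0

Answer: 5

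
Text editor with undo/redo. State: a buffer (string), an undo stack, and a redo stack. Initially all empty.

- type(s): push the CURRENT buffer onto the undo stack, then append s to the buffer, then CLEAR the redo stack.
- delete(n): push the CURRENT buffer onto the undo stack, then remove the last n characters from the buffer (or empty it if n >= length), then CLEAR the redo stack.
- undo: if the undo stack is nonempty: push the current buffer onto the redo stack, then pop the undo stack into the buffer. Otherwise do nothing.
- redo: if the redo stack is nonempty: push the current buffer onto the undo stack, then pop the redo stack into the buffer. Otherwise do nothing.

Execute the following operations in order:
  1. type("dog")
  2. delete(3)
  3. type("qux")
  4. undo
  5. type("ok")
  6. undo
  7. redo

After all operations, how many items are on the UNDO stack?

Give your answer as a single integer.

After op 1 (type): buf='dog' undo_depth=1 redo_depth=0
After op 2 (delete): buf='(empty)' undo_depth=2 redo_depth=0
After op 3 (type): buf='qux' undo_depth=3 redo_depth=0
After op 4 (undo): buf='(empty)' undo_depth=2 redo_depth=1
After op 5 (type): buf='ok' undo_depth=3 redo_depth=0
After op 6 (undo): buf='(empty)' undo_depth=2 redo_depth=1
After op 7 (redo): buf='ok' undo_depth=3 redo_depth=0

Answer: 3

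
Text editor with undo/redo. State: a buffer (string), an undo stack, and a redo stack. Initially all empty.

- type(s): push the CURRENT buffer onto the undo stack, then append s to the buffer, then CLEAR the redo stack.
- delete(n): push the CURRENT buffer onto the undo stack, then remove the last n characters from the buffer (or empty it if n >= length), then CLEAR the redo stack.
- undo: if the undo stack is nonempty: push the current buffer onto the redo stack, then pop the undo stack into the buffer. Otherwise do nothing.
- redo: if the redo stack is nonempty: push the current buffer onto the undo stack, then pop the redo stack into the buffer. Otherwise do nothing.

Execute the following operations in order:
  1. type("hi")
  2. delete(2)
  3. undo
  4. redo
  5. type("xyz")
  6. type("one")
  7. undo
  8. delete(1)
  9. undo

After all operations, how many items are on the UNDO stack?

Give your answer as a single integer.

After op 1 (type): buf='hi' undo_depth=1 redo_depth=0
After op 2 (delete): buf='(empty)' undo_depth=2 redo_depth=0
After op 3 (undo): buf='hi' undo_depth=1 redo_depth=1
After op 4 (redo): buf='(empty)' undo_depth=2 redo_depth=0
After op 5 (type): buf='xyz' undo_depth=3 redo_depth=0
After op 6 (type): buf='xyzone' undo_depth=4 redo_depth=0
After op 7 (undo): buf='xyz' undo_depth=3 redo_depth=1
After op 8 (delete): buf='xy' undo_depth=4 redo_depth=0
After op 9 (undo): buf='xyz' undo_depth=3 redo_depth=1

Answer: 3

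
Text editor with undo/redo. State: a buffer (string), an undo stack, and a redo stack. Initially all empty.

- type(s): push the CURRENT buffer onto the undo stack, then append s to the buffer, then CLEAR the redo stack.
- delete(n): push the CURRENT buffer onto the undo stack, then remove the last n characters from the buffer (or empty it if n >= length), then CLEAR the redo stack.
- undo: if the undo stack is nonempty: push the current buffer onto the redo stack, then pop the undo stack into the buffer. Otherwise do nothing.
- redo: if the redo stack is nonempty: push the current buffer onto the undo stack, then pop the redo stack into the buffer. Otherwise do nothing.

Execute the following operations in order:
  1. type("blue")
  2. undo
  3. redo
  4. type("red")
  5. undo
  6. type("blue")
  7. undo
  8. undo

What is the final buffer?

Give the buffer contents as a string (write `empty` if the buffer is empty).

Answer: empty

Derivation:
After op 1 (type): buf='blue' undo_depth=1 redo_depth=0
After op 2 (undo): buf='(empty)' undo_depth=0 redo_depth=1
After op 3 (redo): buf='blue' undo_depth=1 redo_depth=0
After op 4 (type): buf='bluered' undo_depth=2 redo_depth=0
After op 5 (undo): buf='blue' undo_depth=1 redo_depth=1
After op 6 (type): buf='blueblue' undo_depth=2 redo_depth=0
After op 7 (undo): buf='blue' undo_depth=1 redo_depth=1
After op 8 (undo): buf='(empty)' undo_depth=0 redo_depth=2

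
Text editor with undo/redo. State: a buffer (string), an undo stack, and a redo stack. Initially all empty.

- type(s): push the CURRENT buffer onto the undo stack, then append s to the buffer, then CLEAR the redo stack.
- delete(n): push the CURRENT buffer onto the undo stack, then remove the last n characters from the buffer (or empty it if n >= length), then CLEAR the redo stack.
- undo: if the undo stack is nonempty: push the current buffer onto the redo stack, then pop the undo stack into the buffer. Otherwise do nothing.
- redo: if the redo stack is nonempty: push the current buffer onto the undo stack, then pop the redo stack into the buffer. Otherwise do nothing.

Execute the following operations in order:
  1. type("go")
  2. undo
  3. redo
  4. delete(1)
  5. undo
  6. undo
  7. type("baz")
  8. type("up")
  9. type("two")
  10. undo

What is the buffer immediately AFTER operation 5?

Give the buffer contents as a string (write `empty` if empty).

After op 1 (type): buf='go' undo_depth=1 redo_depth=0
After op 2 (undo): buf='(empty)' undo_depth=0 redo_depth=1
After op 3 (redo): buf='go' undo_depth=1 redo_depth=0
After op 4 (delete): buf='g' undo_depth=2 redo_depth=0
After op 5 (undo): buf='go' undo_depth=1 redo_depth=1

Answer: go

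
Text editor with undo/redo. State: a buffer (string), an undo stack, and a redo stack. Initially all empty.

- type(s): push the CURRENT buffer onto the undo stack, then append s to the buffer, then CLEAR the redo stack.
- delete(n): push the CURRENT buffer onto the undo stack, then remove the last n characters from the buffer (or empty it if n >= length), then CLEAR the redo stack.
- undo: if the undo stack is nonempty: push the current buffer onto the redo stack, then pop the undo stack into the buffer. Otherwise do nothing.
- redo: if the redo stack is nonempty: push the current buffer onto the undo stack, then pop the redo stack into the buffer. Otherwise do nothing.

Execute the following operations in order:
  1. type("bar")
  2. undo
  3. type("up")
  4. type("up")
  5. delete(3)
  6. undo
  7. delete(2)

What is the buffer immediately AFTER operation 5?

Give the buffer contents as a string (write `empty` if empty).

Answer: u

Derivation:
After op 1 (type): buf='bar' undo_depth=1 redo_depth=0
After op 2 (undo): buf='(empty)' undo_depth=0 redo_depth=1
After op 3 (type): buf='up' undo_depth=1 redo_depth=0
After op 4 (type): buf='upup' undo_depth=2 redo_depth=0
After op 5 (delete): buf='u' undo_depth=3 redo_depth=0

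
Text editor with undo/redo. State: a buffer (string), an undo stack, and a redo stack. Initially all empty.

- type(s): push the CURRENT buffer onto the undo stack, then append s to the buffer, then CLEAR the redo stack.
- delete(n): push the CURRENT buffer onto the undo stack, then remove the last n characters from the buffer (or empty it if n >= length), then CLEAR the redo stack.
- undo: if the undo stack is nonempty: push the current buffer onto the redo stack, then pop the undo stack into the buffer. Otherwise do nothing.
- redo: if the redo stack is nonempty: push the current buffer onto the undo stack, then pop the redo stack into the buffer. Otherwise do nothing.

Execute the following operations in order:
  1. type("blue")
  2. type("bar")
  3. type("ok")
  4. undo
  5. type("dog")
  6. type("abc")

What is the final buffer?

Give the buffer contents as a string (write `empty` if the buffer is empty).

Answer: bluebardogabc

Derivation:
After op 1 (type): buf='blue' undo_depth=1 redo_depth=0
After op 2 (type): buf='bluebar' undo_depth=2 redo_depth=0
After op 3 (type): buf='bluebarok' undo_depth=3 redo_depth=0
After op 4 (undo): buf='bluebar' undo_depth=2 redo_depth=1
After op 5 (type): buf='bluebardog' undo_depth=3 redo_depth=0
After op 6 (type): buf='bluebardogabc' undo_depth=4 redo_depth=0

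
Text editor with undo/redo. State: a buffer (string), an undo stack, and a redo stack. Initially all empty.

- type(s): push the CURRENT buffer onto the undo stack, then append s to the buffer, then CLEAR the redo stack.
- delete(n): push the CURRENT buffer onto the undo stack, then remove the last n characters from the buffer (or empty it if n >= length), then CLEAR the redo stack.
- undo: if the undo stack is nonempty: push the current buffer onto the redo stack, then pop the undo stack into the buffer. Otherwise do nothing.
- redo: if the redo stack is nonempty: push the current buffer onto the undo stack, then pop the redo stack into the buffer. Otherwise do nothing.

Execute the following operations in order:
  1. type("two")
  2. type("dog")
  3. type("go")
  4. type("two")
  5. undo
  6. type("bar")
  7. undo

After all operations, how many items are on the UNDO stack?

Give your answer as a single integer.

Answer: 3

Derivation:
After op 1 (type): buf='two' undo_depth=1 redo_depth=0
After op 2 (type): buf='twodog' undo_depth=2 redo_depth=0
After op 3 (type): buf='twodoggo' undo_depth=3 redo_depth=0
After op 4 (type): buf='twodoggotwo' undo_depth=4 redo_depth=0
After op 5 (undo): buf='twodoggo' undo_depth=3 redo_depth=1
After op 6 (type): buf='twodoggobar' undo_depth=4 redo_depth=0
After op 7 (undo): buf='twodoggo' undo_depth=3 redo_depth=1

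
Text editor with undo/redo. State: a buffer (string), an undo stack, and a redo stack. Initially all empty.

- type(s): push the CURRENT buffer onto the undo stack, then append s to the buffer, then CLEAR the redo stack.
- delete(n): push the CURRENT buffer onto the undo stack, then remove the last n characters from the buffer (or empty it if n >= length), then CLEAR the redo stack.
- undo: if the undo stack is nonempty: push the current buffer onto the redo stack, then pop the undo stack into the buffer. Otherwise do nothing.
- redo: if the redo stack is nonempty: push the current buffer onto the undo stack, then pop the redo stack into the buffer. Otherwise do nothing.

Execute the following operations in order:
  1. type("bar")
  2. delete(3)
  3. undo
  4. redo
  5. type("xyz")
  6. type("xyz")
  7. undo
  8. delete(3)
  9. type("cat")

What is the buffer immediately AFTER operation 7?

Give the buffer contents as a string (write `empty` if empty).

After op 1 (type): buf='bar' undo_depth=1 redo_depth=0
After op 2 (delete): buf='(empty)' undo_depth=2 redo_depth=0
After op 3 (undo): buf='bar' undo_depth=1 redo_depth=1
After op 4 (redo): buf='(empty)' undo_depth=2 redo_depth=0
After op 5 (type): buf='xyz' undo_depth=3 redo_depth=0
After op 6 (type): buf='xyzxyz' undo_depth=4 redo_depth=0
After op 7 (undo): buf='xyz' undo_depth=3 redo_depth=1

Answer: xyz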